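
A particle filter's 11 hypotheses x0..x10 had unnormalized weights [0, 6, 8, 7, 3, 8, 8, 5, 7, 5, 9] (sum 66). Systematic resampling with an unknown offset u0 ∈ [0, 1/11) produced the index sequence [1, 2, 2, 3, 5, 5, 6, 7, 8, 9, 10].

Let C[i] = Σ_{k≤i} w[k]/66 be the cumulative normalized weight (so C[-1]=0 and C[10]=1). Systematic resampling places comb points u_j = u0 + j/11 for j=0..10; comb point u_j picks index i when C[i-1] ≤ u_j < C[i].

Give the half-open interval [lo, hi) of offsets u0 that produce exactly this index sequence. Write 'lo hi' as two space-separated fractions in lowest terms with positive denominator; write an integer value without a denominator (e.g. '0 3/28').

0 1/33

C = [0, 1/11, 7/33, 7/22, 4/11, 16/33, 20/33, 15/22, 26/33, 19/22, 1]
j=0 picked index 1: u0 ∈ [0, 1/11)
j=1 picked index 2: u0 ∈ [0, 4/33)
j=2 picked index 2: u0 ∈ [-1/11, 1/33)
j=3 picked index 3: u0 ∈ [-2/33, 1/22)
j=4 picked index 5: u0 ∈ [0, 4/33)
j=5 picked index 5: u0 ∈ [-1/11, 1/33)
j=6 picked index 6: u0 ∈ [-2/33, 2/33)
j=7 picked index 7: u0 ∈ [-1/33, 1/22)
j=8 picked index 8: u0 ∈ [-1/22, 2/33)
j=9 picked index 9: u0 ∈ [-1/33, 1/22)
j=10 picked index 10: u0 ∈ [-1/22, 1/11)
intersection: [0, 1/33)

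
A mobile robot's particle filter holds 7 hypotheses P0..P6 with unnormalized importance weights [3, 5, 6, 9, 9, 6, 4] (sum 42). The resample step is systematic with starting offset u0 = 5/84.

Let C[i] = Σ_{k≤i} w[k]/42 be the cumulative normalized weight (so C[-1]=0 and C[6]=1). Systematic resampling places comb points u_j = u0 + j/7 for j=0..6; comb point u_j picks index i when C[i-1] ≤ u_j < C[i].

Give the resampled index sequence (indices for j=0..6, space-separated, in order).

0 2 3 3 4 5 6

C = [1/14, 4/21, 1/3, 23/42, 16/21, 19/21, 1]
j=0: u_0=5/84 ∈ [0, 1/14) → index 0
j=1: u_1=17/84 ∈ [4/21, 1/3) → index 2
j=2: u_2=29/84 ∈ [1/3, 23/42) → index 3
j=3: u_3=41/84 ∈ [1/3, 23/42) → index 3
j=4: u_4=53/84 ∈ [23/42, 16/21) → index 4
j=5: u_5=65/84 ∈ [16/21, 19/21) → index 5
j=6: u_6=11/12 ∈ [19/21, 1) → index 6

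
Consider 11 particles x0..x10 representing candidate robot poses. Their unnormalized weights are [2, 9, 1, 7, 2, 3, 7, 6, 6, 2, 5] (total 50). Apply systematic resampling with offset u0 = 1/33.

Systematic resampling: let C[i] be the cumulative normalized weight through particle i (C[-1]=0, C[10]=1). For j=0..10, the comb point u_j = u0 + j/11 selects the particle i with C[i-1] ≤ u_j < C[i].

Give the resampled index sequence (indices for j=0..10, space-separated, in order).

C = [1/25, 11/50, 6/25, 19/50, 21/50, 12/25, 31/50, 37/50, 43/50, 9/10, 1]
j=0: u_0=1/33 ∈ [0, 1/25) → index 0
j=1: u_1=4/33 ∈ [1/25, 11/50) → index 1
j=2: u_2=7/33 ∈ [1/25, 11/50) → index 1
j=3: u_3=10/33 ∈ [6/25, 19/50) → index 3
j=4: u_4=13/33 ∈ [19/50, 21/50) → index 4
j=5: u_5=16/33 ∈ [12/25, 31/50) → index 6
j=6: u_6=19/33 ∈ [12/25, 31/50) → index 6
j=7: u_7=2/3 ∈ [31/50, 37/50) → index 7
j=8: u_8=25/33 ∈ [37/50, 43/50) → index 8
j=9: u_9=28/33 ∈ [37/50, 43/50) → index 8
j=10: u_10=31/33 ∈ [9/10, 1) → index 10

0 1 1 3 4 6 6 7 8 8 10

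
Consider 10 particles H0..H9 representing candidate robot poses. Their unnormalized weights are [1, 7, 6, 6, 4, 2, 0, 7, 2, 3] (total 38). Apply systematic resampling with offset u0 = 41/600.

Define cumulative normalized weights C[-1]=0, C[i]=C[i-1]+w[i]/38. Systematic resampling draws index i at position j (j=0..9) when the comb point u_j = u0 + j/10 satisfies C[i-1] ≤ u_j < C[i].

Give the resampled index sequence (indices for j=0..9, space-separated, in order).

C = [1/38, 4/19, 7/19, 10/19, 12/19, 13/19, 13/19, 33/38, 35/38, 1]
j=0: u_0=41/600 ∈ [1/38, 4/19) → index 1
j=1: u_1=101/600 ∈ [1/38, 4/19) → index 1
j=2: u_2=161/600 ∈ [4/19, 7/19) → index 2
j=3: u_3=221/600 ∈ [4/19, 7/19) → index 2
j=4: u_4=281/600 ∈ [7/19, 10/19) → index 3
j=5: u_5=341/600 ∈ [10/19, 12/19) → index 4
j=6: u_6=401/600 ∈ [12/19, 13/19) → index 5
j=7: u_7=461/600 ∈ [13/19, 33/38) → index 7
j=8: u_8=521/600 ∈ [13/19, 33/38) → index 7
j=9: u_9=581/600 ∈ [35/38, 1) → index 9

1 1 2 2 3 4 5 7 7 9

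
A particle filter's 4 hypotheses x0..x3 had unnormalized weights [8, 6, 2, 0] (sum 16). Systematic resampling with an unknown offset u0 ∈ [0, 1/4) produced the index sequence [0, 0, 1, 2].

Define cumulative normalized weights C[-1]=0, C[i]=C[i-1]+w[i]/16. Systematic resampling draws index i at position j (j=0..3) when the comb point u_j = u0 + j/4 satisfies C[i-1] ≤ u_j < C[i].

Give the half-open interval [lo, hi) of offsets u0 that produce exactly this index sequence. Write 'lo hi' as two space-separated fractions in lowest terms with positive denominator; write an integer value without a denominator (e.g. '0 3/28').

C = [1/2, 7/8, 1, 1]
j=0 picked index 0: u0 ∈ [0, 1/2)
j=1 picked index 0: u0 ∈ [-1/4, 1/4)
j=2 picked index 1: u0 ∈ [0, 3/8)
j=3 picked index 2: u0 ∈ [1/8, 1/4)
intersection: [1/8, 1/4)

1/8 1/4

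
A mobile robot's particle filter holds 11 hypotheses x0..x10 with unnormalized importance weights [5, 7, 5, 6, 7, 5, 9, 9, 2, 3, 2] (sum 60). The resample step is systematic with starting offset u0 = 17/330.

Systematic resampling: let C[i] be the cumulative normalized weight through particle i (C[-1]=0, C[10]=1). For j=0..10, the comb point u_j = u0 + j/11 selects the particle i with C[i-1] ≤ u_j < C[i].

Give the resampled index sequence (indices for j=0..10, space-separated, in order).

0 1 2 3 4 5 6 6 7 7 9

C = [1/12, 1/5, 17/60, 23/60, 1/2, 7/12, 11/15, 53/60, 11/12, 29/30, 1]
j=0: u_0=17/330 ∈ [0, 1/12) → index 0
j=1: u_1=47/330 ∈ [1/12, 1/5) → index 1
j=2: u_2=7/30 ∈ [1/5, 17/60) → index 2
j=3: u_3=107/330 ∈ [17/60, 23/60) → index 3
j=4: u_4=137/330 ∈ [23/60, 1/2) → index 4
j=5: u_5=167/330 ∈ [1/2, 7/12) → index 5
j=6: u_6=197/330 ∈ [7/12, 11/15) → index 6
j=7: u_7=227/330 ∈ [7/12, 11/15) → index 6
j=8: u_8=257/330 ∈ [11/15, 53/60) → index 7
j=9: u_9=287/330 ∈ [11/15, 53/60) → index 7
j=10: u_10=317/330 ∈ [11/12, 29/30) → index 9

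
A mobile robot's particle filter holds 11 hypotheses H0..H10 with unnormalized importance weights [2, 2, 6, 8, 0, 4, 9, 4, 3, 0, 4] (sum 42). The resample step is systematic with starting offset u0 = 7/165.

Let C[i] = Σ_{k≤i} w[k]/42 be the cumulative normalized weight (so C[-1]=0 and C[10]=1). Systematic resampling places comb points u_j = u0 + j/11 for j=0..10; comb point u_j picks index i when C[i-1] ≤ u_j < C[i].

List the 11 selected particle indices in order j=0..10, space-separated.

C = [1/21, 2/21, 5/21, 3/7, 3/7, 11/21, 31/42, 5/6, 19/21, 19/21, 1]
j=0: u_0=7/165 ∈ [0, 1/21) → index 0
j=1: u_1=2/15 ∈ [2/21, 5/21) → index 2
j=2: u_2=37/165 ∈ [2/21, 5/21) → index 2
j=3: u_3=52/165 ∈ [5/21, 3/7) → index 3
j=4: u_4=67/165 ∈ [5/21, 3/7) → index 3
j=5: u_5=82/165 ∈ [3/7, 11/21) → index 5
j=6: u_6=97/165 ∈ [11/21, 31/42) → index 6
j=7: u_7=112/165 ∈ [11/21, 31/42) → index 6
j=8: u_8=127/165 ∈ [31/42, 5/6) → index 7
j=9: u_9=142/165 ∈ [5/6, 19/21) → index 8
j=10: u_10=157/165 ∈ [19/21, 1) → index 10

0 2 2 3 3 5 6 6 7 8 10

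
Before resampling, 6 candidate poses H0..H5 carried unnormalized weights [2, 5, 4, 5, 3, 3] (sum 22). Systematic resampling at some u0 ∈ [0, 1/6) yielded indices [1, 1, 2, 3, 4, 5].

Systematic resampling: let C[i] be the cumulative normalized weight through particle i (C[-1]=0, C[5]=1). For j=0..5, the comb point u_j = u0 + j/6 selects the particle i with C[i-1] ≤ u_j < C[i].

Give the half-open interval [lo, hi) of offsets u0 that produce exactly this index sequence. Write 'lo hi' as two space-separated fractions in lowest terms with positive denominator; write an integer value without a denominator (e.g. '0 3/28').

C = [1/11, 7/22, 1/2, 8/11, 19/22, 1]
j=0 picked index 1: u0 ∈ [1/11, 7/22)
j=1 picked index 1: u0 ∈ [-5/66, 5/33)
j=2 picked index 2: u0 ∈ [-1/66, 1/6)
j=3 picked index 3: u0 ∈ [0, 5/22)
j=4 picked index 4: u0 ∈ [2/33, 13/66)
j=5 picked index 5: u0 ∈ [1/33, 1/6)
intersection: [1/11, 5/33)

1/11 5/33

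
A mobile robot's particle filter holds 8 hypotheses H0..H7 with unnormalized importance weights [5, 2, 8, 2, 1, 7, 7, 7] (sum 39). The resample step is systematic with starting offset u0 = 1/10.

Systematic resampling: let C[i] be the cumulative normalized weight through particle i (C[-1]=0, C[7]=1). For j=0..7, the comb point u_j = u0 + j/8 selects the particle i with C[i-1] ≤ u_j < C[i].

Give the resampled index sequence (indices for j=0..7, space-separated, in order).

C = [5/39, 7/39, 5/13, 17/39, 6/13, 25/39, 32/39, 1]
j=0: u_0=1/10 ∈ [0, 5/39) → index 0
j=1: u_1=9/40 ∈ [7/39, 5/13) → index 2
j=2: u_2=7/20 ∈ [7/39, 5/13) → index 2
j=3: u_3=19/40 ∈ [6/13, 25/39) → index 5
j=4: u_4=3/5 ∈ [6/13, 25/39) → index 5
j=5: u_5=29/40 ∈ [25/39, 32/39) → index 6
j=6: u_6=17/20 ∈ [32/39, 1) → index 7
j=7: u_7=39/40 ∈ [32/39, 1) → index 7

0 2 2 5 5 6 7 7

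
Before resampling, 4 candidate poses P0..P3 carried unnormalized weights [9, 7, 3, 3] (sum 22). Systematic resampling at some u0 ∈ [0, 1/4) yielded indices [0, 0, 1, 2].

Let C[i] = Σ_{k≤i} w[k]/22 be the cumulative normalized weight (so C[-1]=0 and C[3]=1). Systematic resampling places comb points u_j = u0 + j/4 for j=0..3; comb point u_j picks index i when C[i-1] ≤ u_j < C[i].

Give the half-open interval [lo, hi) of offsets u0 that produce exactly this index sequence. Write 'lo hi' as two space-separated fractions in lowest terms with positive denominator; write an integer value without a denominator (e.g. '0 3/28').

0 5/44

C = [9/22, 8/11, 19/22, 1]
j=0 picked index 0: u0 ∈ [0, 9/22)
j=1 picked index 0: u0 ∈ [-1/4, 7/44)
j=2 picked index 1: u0 ∈ [-1/11, 5/22)
j=3 picked index 2: u0 ∈ [-1/44, 5/44)
intersection: [0, 5/44)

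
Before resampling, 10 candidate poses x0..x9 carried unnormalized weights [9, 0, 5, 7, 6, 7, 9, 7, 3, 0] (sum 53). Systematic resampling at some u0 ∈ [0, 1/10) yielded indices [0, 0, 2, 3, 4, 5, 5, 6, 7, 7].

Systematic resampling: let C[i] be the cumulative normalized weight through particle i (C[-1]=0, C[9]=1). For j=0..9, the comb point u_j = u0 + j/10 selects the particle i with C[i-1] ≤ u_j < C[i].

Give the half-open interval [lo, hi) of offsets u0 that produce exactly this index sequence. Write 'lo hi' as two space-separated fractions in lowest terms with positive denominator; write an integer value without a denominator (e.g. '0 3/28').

C = [9/53, 9/53, 14/53, 21/53, 27/53, 34/53, 43/53, 50/53, 1, 1]
j=0 picked index 0: u0 ∈ [0, 9/53)
j=1 picked index 0: u0 ∈ [-1/10, 37/530)
j=2 picked index 2: u0 ∈ [-8/265, 17/265)
j=3 picked index 3: u0 ∈ [-19/530, 51/530)
j=4 picked index 4: u0 ∈ [-1/265, 29/265)
j=5 picked index 5: u0 ∈ [1/106, 15/106)
j=6 picked index 5: u0 ∈ [-24/265, 11/265)
j=7 picked index 6: u0 ∈ [-31/530, 59/530)
j=8 picked index 7: u0 ∈ [3/265, 38/265)
j=9 picked index 7: u0 ∈ [-47/530, 23/530)
intersection: [3/265, 11/265)

3/265 11/265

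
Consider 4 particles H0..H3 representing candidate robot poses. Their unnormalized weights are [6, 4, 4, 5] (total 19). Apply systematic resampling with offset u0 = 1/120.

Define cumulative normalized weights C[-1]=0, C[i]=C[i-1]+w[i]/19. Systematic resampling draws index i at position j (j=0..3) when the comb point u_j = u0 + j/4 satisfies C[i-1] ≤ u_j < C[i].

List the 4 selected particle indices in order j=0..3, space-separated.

0 0 1 3

C = [6/19, 10/19, 14/19, 1]
j=0: u_0=1/120 ∈ [0, 6/19) → index 0
j=1: u_1=31/120 ∈ [0, 6/19) → index 0
j=2: u_2=61/120 ∈ [6/19, 10/19) → index 1
j=3: u_3=91/120 ∈ [14/19, 1) → index 3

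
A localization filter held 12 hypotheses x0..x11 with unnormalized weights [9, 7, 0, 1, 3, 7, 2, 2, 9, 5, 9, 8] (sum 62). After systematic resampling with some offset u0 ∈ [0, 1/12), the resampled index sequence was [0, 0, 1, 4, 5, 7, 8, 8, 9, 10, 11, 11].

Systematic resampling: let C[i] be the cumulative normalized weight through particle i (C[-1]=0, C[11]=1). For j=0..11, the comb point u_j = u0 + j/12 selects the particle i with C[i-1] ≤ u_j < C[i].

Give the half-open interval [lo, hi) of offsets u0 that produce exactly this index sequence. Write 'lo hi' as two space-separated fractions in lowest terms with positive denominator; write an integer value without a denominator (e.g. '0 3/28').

C = [9/62, 8/31, 8/31, 17/62, 10/31, 27/62, 29/62, 1/2, 20/31, 45/62, 27/31, 1]
j=0 picked index 0: u0 ∈ [0, 9/62)
j=1 picked index 0: u0 ∈ [-1/12, 23/372)
j=2 picked index 1: u0 ∈ [-2/93, 17/186)
j=3 picked index 4: u0 ∈ [3/124, 9/124)
j=4 picked index 5: u0 ∈ [-1/93, 19/186)
j=5 picked index 7: u0 ∈ [19/372, 1/12)
j=6 picked index 8: u0 ∈ [0, 9/62)
j=7 picked index 8: u0 ∈ [-1/12, 23/372)
j=8 picked index 9: u0 ∈ [-2/93, 11/186)
j=9 picked index 10: u0 ∈ [-3/124, 15/124)
j=10 picked index 11: u0 ∈ [7/186, 1/6)
j=11 picked index 11: u0 ∈ [-17/372, 1/12)
intersection: [19/372, 11/186)

19/372 11/186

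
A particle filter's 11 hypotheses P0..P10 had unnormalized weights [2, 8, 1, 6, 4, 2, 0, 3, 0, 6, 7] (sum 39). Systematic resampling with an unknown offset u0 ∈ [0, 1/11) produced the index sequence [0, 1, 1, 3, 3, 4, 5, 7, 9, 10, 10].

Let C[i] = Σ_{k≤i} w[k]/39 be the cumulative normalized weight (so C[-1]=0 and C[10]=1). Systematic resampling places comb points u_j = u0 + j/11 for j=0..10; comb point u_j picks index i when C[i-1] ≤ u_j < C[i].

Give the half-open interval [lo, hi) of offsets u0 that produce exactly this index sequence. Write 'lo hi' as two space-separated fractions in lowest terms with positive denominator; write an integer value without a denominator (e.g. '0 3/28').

C = [2/39, 10/39, 11/39, 17/39, 7/13, 23/39, 23/39, 2/3, 2/3, 32/39, 1]
j=0 picked index 0: u0 ∈ [0, 2/39)
j=1 picked index 1: u0 ∈ [-17/429, 71/429)
j=2 picked index 1: u0 ∈ [-56/429, 32/429)
j=3 picked index 3: u0 ∈ [4/429, 70/429)
j=4 picked index 3: u0 ∈ [-35/429, 31/429)
j=5 picked index 4: u0 ∈ [-8/429, 12/143)
j=6 picked index 5: u0 ∈ [-1/143, 19/429)
j=7 picked index 7: u0 ∈ [-20/429, 1/33)
j=8 picked index 9: u0 ∈ [-2/33, 40/429)
j=9 picked index 10: u0 ∈ [1/429, 2/11)
j=10 picked index 10: u0 ∈ [-38/429, 1/11)
intersection: [4/429, 1/33)

4/429 1/33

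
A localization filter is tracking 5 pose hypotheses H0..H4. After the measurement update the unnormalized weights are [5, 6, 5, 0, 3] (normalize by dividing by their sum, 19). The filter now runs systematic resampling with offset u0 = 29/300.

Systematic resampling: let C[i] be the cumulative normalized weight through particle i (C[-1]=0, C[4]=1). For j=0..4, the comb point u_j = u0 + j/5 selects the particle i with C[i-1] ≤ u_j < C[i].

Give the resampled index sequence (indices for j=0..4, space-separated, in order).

C = [5/19, 11/19, 16/19, 16/19, 1]
j=0: u_0=29/300 ∈ [0, 5/19) → index 0
j=1: u_1=89/300 ∈ [5/19, 11/19) → index 1
j=2: u_2=149/300 ∈ [5/19, 11/19) → index 1
j=3: u_3=209/300 ∈ [11/19, 16/19) → index 2
j=4: u_4=269/300 ∈ [16/19, 1) → index 4

0 1 1 2 4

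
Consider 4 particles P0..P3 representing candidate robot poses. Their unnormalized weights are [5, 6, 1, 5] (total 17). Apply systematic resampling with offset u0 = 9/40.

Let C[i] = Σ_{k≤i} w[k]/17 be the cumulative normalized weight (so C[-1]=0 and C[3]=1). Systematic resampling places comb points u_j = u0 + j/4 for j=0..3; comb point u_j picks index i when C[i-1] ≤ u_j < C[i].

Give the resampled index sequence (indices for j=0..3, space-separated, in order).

0 1 3 3

C = [5/17, 11/17, 12/17, 1]
j=0: u_0=9/40 ∈ [0, 5/17) → index 0
j=1: u_1=19/40 ∈ [5/17, 11/17) → index 1
j=2: u_2=29/40 ∈ [12/17, 1) → index 3
j=3: u_3=39/40 ∈ [12/17, 1) → index 3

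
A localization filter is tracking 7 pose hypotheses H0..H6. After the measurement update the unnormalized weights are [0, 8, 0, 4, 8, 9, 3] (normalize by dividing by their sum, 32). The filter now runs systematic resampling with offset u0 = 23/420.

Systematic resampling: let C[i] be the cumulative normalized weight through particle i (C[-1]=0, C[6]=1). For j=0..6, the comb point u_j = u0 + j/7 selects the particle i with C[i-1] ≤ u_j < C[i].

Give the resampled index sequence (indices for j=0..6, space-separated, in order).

C = [0, 1/4, 1/4, 3/8, 5/8, 29/32, 1]
j=0: u_0=23/420 ∈ [0, 1/4) → index 1
j=1: u_1=83/420 ∈ [0, 1/4) → index 1
j=2: u_2=143/420 ∈ [1/4, 3/8) → index 3
j=3: u_3=29/60 ∈ [3/8, 5/8) → index 4
j=4: u_4=263/420 ∈ [5/8, 29/32) → index 5
j=5: u_5=323/420 ∈ [5/8, 29/32) → index 5
j=6: u_6=383/420 ∈ [29/32, 1) → index 6

1 1 3 4 5 5 6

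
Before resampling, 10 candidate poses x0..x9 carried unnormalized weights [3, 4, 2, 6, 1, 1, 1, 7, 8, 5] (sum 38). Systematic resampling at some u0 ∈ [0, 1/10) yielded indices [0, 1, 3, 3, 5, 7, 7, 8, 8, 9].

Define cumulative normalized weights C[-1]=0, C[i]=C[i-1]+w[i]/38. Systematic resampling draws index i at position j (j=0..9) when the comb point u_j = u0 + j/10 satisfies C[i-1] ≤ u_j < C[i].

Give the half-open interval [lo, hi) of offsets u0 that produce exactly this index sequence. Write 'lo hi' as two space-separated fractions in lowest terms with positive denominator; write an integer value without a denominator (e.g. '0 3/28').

C = [3/38, 7/38, 9/38, 15/38, 8/19, 17/38, 9/19, 25/38, 33/38, 1]
j=0 picked index 0: u0 ∈ [0, 3/38)
j=1 picked index 1: u0 ∈ [-2/95, 8/95)
j=2 picked index 3: u0 ∈ [7/190, 37/190)
j=3 picked index 3: u0 ∈ [-6/95, 9/95)
j=4 picked index 5: u0 ∈ [2/95, 9/190)
j=5 picked index 7: u0 ∈ [-1/38, 3/19)
j=6 picked index 7: u0 ∈ [-12/95, 11/190)
j=7 picked index 8: u0 ∈ [-4/95, 16/95)
j=8 picked index 8: u0 ∈ [-27/190, 13/190)
j=9 picked index 9: u0 ∈ [-3/95, 1/10)
intersection: [7/190, 9/190)

7/190 9/190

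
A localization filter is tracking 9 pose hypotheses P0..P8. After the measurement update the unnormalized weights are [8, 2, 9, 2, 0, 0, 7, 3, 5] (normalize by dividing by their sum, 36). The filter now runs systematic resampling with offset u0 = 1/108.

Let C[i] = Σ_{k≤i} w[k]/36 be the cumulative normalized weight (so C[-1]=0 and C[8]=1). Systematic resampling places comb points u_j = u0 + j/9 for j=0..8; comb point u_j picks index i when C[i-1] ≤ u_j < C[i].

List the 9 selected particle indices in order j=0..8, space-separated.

C = [2/9, 5/18, 19/36, 7/12, 7/12, 7/12, 7/9, 31/36, 1]
j=0: u_0=1/108 ∈ [0, 2/9) → index 0
j=1: u_1=13/108 ∈ [0, 2/9) → index 0
j=2: u_2=25/108 ∈ [2/9, 5/18) → index 1
j=3: u_3=37/108 ∈ [5/18, 19/36) → index 2
j=4: u_4=49/108 ∈ [5/18, 19/36) → index 2
j=5: u_5=61/108 ∈ [19/36, 7/12) → index 3
j=6: u_6=73/108 ∈ [7/12, 7/9) → index 6
j=7: u_7=85/108 ∈ [7/9, 31/36) → index 7
j=8: u_8=97/108 ∈ [31/36, 1) → index 8

0 0 1 2 2 3 6 7 8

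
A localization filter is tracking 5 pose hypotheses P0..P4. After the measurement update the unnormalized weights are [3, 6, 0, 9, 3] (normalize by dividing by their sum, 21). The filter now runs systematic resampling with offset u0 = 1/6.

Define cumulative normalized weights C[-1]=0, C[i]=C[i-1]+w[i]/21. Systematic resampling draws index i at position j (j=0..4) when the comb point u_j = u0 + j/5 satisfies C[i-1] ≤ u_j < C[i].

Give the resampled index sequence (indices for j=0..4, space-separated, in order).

C = [1/7, 3/7, 3/7, 6/7, 1]
j=0: u_0=1/6 ∈ [1/7, 3/7) → index 1
j=1: u_1=11/30 ∈ [1/7, 3/7) → index 1
j=2: u_2=17/30 ∈ [3/7, 6/7) → index 3
j=3: u_3=23/30 ∈ [3/7, 6/7) → index 3
j=4: u_4=29/30 ∈ [6/7, 1) → index 4

1 1 3 3 4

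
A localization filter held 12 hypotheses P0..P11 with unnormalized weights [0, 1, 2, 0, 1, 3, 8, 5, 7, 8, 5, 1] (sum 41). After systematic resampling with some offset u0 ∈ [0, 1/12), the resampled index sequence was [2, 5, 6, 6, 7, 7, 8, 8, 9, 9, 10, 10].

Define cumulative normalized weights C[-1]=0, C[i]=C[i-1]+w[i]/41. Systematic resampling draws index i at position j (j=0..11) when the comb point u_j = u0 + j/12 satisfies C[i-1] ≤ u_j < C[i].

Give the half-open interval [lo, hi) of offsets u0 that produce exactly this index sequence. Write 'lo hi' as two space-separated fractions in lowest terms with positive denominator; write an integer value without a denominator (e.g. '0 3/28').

4/123 29/492

C = [0, 1/41, 3/41, 3/41, 4/41, 7/41, 15/41, 20/41, 27/41, 35/41, 40/41, 1]
j=0 picked index 2: u0 ∈ [1/41, 3/41)
j=1 picked index 5: u0 ∈ [7/492, 43/492)
j=2 picked index 6: u0 ∈ [1/246, 49/246)
j=3 picked index 6: u0 ∈ [-13/164, 19/164)
j=4 picked index 7: u0 ∈ [4/123, 19/123)
j=5 picked index 7: u0 ∈ [-25/492, 35/492)
j=6 picked index 8: u0 ∈ [-1/82, 13/82)
j=7 picked index 8: u0 ∈ [-47/492, 37/492)
j=8 picked index 9: u0 ∈ [-1/123, 23/123)
j=9 picked index 9: u0 ∈ [-15/164, 17/164)
j=10 picked index 10: u0 ∈ [5/246, 35/246)
j=11 picked index 10: u0 ∈ [-31/492, 29/492)
intersection: [4/123, 29/492)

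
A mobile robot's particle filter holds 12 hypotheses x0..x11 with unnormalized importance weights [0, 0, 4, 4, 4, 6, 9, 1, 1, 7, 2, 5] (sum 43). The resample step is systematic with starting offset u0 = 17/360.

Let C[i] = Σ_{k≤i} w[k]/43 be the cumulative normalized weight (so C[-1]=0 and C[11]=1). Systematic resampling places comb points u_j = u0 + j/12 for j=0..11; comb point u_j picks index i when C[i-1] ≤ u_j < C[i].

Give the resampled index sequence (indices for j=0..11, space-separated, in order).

C = [0, 0, 4/43, 8/43, 12/43, 18/43, 27/43, 28/43, 29/43, 36/43, 38/43, 1]
j=0: u_0=17/360 ∈ [0, 4/43) → index 2
j=1: u_1=47/360 ∈ [4/43, 8/43) → index 3
j=2: u_2=77/360 ∈ [8/43, 12/43) → index 4
j=3: u_3=107/360 ∈ [12/43, 18/43) → index 5
j=4: u_4=137/360 ∈ [12/43, 18/43) → index 5
j=5: u_5=167/360 ∈ [18/43, 27/43) → index 6
j=6: u_6=197/360 ∈ [18/43, 27/43) → index 6
j=7: u_7=227/360 ∈ [27/43, 28/43) → index 7
j=8: u_8=257/360 ∈ [29/43, 36/43) → index 9
j=9: u_9=287/360 ∈ [29/43, 36/43) → index 9
j=10: u_10=317/360 ∈ [36/43, 38/43) → index 10
j=11: u_11=347/360 ∈ [38/43, 1) → index 11

2 3 4 5 5 6 6 7 9 9 10 11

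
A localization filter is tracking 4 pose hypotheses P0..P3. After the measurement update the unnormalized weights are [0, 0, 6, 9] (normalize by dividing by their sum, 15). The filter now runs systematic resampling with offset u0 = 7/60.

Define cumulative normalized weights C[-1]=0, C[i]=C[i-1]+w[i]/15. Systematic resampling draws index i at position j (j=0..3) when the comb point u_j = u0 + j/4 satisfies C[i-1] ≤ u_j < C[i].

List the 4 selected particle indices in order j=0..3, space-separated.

2 2 3 3

C = [0, 0, 2/5, 1]
j=0: u_0=7/60 ∈ [0, 2/5) → index 2
j=1: u_1=11/30 ∈ [0, 2/5) → index 2
j=2: u_2=37/60 ∈ [2/5, 1) → index 3
j=3: u_3=13/15 ∈ [2/5, 1) → index 3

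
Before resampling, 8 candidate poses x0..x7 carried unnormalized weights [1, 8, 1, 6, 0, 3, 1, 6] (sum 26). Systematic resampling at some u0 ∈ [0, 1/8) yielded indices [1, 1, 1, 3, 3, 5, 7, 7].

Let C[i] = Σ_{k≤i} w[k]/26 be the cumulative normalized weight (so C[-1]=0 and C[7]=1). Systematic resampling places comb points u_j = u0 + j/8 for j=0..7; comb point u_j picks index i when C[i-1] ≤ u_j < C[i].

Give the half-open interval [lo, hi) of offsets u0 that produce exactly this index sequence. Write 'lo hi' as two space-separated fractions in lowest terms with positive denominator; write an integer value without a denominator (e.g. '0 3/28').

C = [1/26, 9/26, 5/13, 8/13, 8/13, 19/26, 10/13, 1]
j=0 picked index 1: u0 ∈ [1/26, 9/26)
j=1 picked index 1: u0 ∈ [-9/104, 23/104)
j=2 picked index 1: u0 ∈ [-11/52, 5/52)
j=3 picked index 3: u0 ∈ [1/104, 25/104)
j=4 picked index 3: u0 ∈ [-3/26, 3/26)
j=5 picked index 5: u0 ∈ [-1/104, 11/104)
j=6 picked index 7: u0 ∈ [1/52, 1/4)
j=7 picked index 7: u0 ∈ [-11/104, 1/8)
intersection: [1/26, 5/52)

1/26 5/52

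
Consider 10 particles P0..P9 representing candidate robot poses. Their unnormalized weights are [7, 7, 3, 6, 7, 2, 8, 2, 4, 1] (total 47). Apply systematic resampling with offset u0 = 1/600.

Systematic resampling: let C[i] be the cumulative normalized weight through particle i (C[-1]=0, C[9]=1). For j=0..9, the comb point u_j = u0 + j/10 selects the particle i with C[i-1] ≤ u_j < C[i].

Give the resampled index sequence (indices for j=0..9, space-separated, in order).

C = [7/47, 14/47, 17/47, 23/47, 30/47, 32/47, 40/47, 42/47, 46/47, 1]
j=0: u_0=1/600 ∈ [0, 7/47) → index 0
j=1: u_1=61/600 ∈ [0, 7/47) → index 0
j=2: u_2=121/600 ∈ [7/47, 14/47) → index 1
j=3: u_3=181/600 ∈ [14/47, 17/47) → index 2
j=4: u_4=241/600 ∈ [17/47, 23/47) → index 3
j=5: u_5=301/600 ∈ [23/47, 30/47) → index 4
j=6: u_6=361/600 ∈ [23/47, 30/47) → index 4
j=7: u_7=421/600 ∈ [32/47, 40/47) → index 6
j=8: u_8=481/600 ∈ [32/47, 40/47) → index 6
j=9: u_9=541/600 ∈ [42/47, 46/47) → index 8

0 0 1 2 3 4 4 6 6 8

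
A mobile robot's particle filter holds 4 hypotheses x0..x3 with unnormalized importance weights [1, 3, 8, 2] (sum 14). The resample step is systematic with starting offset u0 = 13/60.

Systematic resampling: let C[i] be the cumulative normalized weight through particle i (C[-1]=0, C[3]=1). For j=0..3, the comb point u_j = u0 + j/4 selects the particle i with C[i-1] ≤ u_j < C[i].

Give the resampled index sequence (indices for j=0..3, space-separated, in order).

1 2 2 3

C = [1/14, 2/7, 6/7, 1]
j=0: u_0=13/60 ∈ [1/14, 2/7) → index 1
j=1: u_1=7/15 ∈ [2/7, 6/7) → index 2
j=2: u_2=43/60 ∈ [2/7, 6/7) → index 2
j=3: u_3=29/30 ∈ [6/7, 1) → index 3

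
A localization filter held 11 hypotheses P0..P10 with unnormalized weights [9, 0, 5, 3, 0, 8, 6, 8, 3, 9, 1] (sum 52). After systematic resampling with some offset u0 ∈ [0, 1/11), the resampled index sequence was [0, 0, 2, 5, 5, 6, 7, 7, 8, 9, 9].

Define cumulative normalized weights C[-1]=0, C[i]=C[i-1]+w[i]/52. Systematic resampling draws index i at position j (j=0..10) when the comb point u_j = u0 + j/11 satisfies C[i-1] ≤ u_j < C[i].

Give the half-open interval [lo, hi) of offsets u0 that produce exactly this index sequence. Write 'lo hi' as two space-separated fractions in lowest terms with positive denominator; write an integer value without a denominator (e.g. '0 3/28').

C = [9/52, 9/52, 7/26, 17/52, 17/52, 25/52, 31/52, 3/4, 21/26, 51/52, 1]
j=0 picked index 0: u0 ∈ [0, 9/52)
j=1 picked index 0: u0 ∈ [-1/11, 47/572)
j=2 picked index 2: u0 ∈ [-5/572, 25/286)
j=3 picked index 5: u0 ∈ [31/572, 119/572)
j=4 picked index 5: u0 ∈ [-21/572, 67/572)
j=5 picked index 6: u0 ∈ [15/572, 81/572)
j=6 picked index 7: u0 ∈ [29/572, 9/44)
j=7 picked index 7: u0 ∈ [-23/572, 5/44)
j=8 picked index 8: u0 ∈ [1/44, 23/286)
j=9 picked index 9: u0 ∈ [-3/286, 93/572)
j=10 picked index 9: u0 ∈ [-29/286, 41/572)
intersection: [31/572, 41/572)

31/572 41/572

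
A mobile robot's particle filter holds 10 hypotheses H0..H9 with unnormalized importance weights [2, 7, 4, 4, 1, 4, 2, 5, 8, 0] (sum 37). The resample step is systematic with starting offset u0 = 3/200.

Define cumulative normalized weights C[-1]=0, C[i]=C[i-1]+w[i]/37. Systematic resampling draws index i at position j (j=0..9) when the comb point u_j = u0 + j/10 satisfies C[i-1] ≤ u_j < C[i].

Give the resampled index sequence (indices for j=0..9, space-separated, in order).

0 1 1 2 3 5 6 7 8 8

C = [2/37, 9/37, 13/37, 17/37, 18/37, 22/37, 24/37, 29/37, 1, 1]
j=0: u_0=3/200 ∈ [0, 2/37) → index 0
j=1: u_1=23/200 ∈ [2/37, 9/37) → index 1
j=2: u_2=43/200 ∈ [2/37, 9/37) → index 1
j=3: u_3=63/200 ∈ [9/37, 13/37) → index 2
j=4: u_4=83/200 ∈ [13/37, 17/37) → index 3
j=5: u_5=103/200 ∈ [18/37, 22/37) → index 5
j=6: u_6=123/200 ∈ [22/37, 24/37) → index 6
j=7: u_7=143/200 ∈ [24/37, 29/37) → index 7
j=8: u_8=163/200 ∈ [29/37, 1) → index 8
j=9: u_9=183/200 ∈ [29/37, 1) → index 8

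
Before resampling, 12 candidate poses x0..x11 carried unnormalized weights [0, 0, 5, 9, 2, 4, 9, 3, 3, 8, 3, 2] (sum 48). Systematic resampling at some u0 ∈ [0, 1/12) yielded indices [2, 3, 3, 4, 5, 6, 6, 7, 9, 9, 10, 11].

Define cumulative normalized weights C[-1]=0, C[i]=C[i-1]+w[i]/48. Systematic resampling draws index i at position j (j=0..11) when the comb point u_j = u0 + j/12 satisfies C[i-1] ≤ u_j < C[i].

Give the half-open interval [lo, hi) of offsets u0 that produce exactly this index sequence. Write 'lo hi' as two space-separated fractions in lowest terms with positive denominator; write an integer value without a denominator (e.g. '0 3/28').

1/16 1/12

C = [0, 0, 5/48, 7/24, 1/3, 5/12, 29/48, 2/3, 35/48, 43/48, 23/24, 1]
j=0 picked index 2: u0 ∈ [0, 5/48)
j=1 picked index 3: u0 ∈ [1/48, 5/24)
j=2 picked index 3: u0 ∈ [-1/16, 1/8)
j=3 picked index 4: u0 ∈ [1/24, 1/12)
j=4 picked index 5: u0 ∈ [0, 1/12)
j=5 picked index 6: u0 ∈ [0, 3/16)
j=6 picked index 6: u0 ∈ [-1/12, 5/48)
j=7 picked index 7: u0 ∈ [1/48, 1/12)
j=8 picked index 9: u0 ∈ [1/16, 11/48)
j=9 picked index 9: u0 ∈ [-1/48, 7/48)
j=10 picked index 10: u0 ∈ [1/16, 1/8)
j=11 picked index 11: u0 ∈ [1/24, 1/12)
intersection: [1/16, 1/12)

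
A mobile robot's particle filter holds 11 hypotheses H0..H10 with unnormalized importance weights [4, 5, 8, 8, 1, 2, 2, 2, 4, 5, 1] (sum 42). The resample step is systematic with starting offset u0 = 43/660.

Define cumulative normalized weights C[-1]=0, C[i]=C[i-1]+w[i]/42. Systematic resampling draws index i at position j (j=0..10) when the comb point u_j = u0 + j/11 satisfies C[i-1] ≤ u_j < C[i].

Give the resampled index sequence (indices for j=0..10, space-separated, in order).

0 1 2 2 3 3 4 6 8 9 9

C = [2/21, 3/14, 17/42, 25/42, 13/21, 2/3, 5/7, 16/21, 6/7, 41/42, 1]
j=0: u_0=43/660 ∈ [0, 2/21) → index 0
j=1: u_1=103/660 ∈ [2/21, 3/14) → index 1
j=2: u_2=163/660 ∈ [3/14, 17/42) → index 2
j=3: u_3=223/660 ∈ [3/14, 17/42) → index 2
j=4: u_4=283/660 ∈ [17/42, 25/42) → index 3
j=5: u_5=343/660 ∈ [17/42, 25/42) → index 3
j=6: u_6=403/660 ∈ [25/42, 13/21) → index 4
j=7: u_7=463/660 ∈ [2/3, 5/7) → index 6
j=8: u_8=523/660 ∈ [16/21, 6/7) → index 8
j=9: u_9=53/60 ∈ [6/7, 41/42) → index 9
j=10: u_10=643/660 ∈ [6/7, 41/42) → index 9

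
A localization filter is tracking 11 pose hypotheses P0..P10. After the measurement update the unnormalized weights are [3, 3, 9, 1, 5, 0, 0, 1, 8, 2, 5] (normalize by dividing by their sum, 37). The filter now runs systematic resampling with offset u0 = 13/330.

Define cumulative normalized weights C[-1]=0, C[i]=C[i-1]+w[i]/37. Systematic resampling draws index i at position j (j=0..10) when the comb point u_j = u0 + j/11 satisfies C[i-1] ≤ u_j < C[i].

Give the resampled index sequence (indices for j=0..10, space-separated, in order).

C = [3/37, 6/37, 15/37, 16/37, 21/37, 21/37, 21/37, 22/37, 30/37, 32/37, 1]
j=0: u_0=13/330 ∈ [0, 3/37) → index 0
j=1: u_1=43/330 ∈ [3/37, 6/37) → index 1
j=2: u_2=73/330 ∈ [6/37, 15/37) → index 2
j=3: u_3=103/330 ∈ [6/37, 15/37) → index 2
j=4: u_4=133/330 ∈ [6/37, 15/37) → index 2
j=5: u_5=163/330 ∈ [16/37, 21/37) → index 4
j=6: u_6=193/330 ∈ [21/37, 22/37) → index 7
j=7: u_7=223/330 ∈ [22/37, 30/37) → index 8
j=8: u_8=23/30 ∈ [22/37, 30/37) → index 8
j=9: u_9=283/330 ∈ [30/37, 32/37) → index 9
j=10: u_10=313/330 ∈ [32/37, 1) → index 10

0 1 2 2 2 4 7 8 8 9 10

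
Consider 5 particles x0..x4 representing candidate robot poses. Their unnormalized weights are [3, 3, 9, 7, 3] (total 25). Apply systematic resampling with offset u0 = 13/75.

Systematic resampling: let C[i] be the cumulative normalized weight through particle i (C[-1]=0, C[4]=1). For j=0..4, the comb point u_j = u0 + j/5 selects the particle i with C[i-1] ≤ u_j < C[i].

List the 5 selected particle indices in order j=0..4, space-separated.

1 2 2 3 4

C = [3/25, 6/25, 3/5, 22/25, 1]
j=0: u_0=13/75 ∈ [3/25, 6/25) → index 1
j=1: u_1=28/75 ∈ [6/25, 3/5) → index 2
j=2: u_2=43/75 ∈ [6/25, 3/5) → index 2
j=3: u_3=58/75 ∈ [3/5, 22/25) → index 3
j=4: u_4=73/75 ∈ [22/25, 1) → index 4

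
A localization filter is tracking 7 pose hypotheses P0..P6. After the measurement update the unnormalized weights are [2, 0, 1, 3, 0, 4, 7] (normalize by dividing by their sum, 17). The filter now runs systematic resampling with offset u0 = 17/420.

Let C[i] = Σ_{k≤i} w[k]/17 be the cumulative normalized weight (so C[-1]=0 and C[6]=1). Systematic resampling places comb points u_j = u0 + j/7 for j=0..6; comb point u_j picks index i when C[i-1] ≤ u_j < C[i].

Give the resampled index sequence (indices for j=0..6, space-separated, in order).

0 3 3 5 6 6 6

C = [2/17, 2/17, 3/17, 6/17, 6/17, 10/17, 1]
j=0: u_0=17/420 ∈ [0, 2/17) → index 0
j=1: u_1=11/60 ∈ [3/17, 6/17) → index 3
j=2: u_2=137/420 ∈ [3/17, 6/17) → index 3
j=3: u_3=197/420 ∈ [6/17, 10/17) → index 5
j=4: u_4=257/420 ∈ [10/17, 1) → index 6
j=5: u_5=317/420 ∈ [10/17, 1) → index 6
j=6: u_6=377/420 ∈ [10/17, 1) → index 6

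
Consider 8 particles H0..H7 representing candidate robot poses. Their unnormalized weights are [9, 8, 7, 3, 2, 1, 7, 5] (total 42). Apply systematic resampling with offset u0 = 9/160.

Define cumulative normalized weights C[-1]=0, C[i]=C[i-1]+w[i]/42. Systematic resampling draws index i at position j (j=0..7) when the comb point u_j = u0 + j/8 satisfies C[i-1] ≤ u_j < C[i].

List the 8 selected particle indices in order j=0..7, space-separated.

0 0 1 2 2 4 6 7

C = [3/14, 17/42, 4/7, 9/14, 29/42, 5/7, 37/42, 1]
j=0: u_0=9/160 ∈ [0, 3/14) → index 0
j=1: u_1=29/160 ∈ [0, 3/14) → index 0
j=2: u_2=49/160 ∈ [3/14, 17/42) → index 1
j=3: u_3=69/160 ∈ [17/42, 4/7) → index 2
j=4: u_4=89/160 ∈ [17/42, 4/7) → index 2
j=5: u_5=109/160 ∈ [9/14, 29/42) → index 4
j=6: u_6=129/160 ∈ [5/7, 37/42) → index 6
j=7: u_7=149/160 ∈ [37/42, 1) → index 7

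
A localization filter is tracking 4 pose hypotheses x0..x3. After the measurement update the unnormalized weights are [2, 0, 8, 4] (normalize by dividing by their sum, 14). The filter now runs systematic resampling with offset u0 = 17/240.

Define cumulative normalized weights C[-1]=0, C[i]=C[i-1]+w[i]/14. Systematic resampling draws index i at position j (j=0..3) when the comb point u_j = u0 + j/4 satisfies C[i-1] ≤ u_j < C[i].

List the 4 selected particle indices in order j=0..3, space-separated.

0 2 2 3

C = [1/7, 1/7, 5/7, 1]
j=0: u_0=17/240 ∈ [0, 1/7) → index 0
j=1: u_1=77/240 ∈ [1/7, 5/7) → index 2
j=2: u_2=137/240 ∈ [1/7, 5/7) → index 2
j=3: u_3=197/240 ∈ [5/7, 1) → index 3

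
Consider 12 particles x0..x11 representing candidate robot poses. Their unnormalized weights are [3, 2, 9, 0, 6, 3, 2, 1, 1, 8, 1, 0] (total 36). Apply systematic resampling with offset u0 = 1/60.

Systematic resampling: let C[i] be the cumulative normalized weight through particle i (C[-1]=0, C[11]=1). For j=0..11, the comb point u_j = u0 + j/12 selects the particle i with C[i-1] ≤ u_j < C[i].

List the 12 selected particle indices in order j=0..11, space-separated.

0 1 2 2 2 4 4 5 6 9 9 9

C = [1/12, 5/36, 7/18, 7/18, 5/9, 23/36, 25/36, 13/18, 3/4, 35/36, 1, 1]
j=0: u_0=1/60 ∈ [0, 1/12) → index 0
j=1: u_1=1/10 ∈ [1/12, 5/36) → index 1
j=2: u_2=11/60 ∈ [5/36, 7/18) → index 2
j=3: u_3=4/15 ∈ [5/36, 7/18) → index 2
j=4: u_4=7/20 ∈ [5/36, 7/18) → index 2
j=5: u_5=13/30 ∈ [7/18, 5/9) → index 4
j=6: u_6=31/60 ∈ [7/18, 5/9) → index 4
j=7: u_7=3/5 ∈ [5/9, 23/36) → index 5
j=8: u_8=41/60 ∈ [23/36, 25/36) → index 6
j=9: u_9=23/30 ∈ [3/4, 35/36) → index 9
j=10: u_10=17/20 ∈ [3/4, 35/36) → index 9
j=11: u_11=14/15 ∈ [3/4, 35/36) → index 9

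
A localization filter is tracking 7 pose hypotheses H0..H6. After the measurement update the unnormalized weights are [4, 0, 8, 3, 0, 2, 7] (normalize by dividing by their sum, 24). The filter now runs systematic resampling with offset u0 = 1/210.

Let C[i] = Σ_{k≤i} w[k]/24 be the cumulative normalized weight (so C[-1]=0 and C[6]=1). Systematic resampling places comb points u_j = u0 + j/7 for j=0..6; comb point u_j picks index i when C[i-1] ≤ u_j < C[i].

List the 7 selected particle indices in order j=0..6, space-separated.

0 0 2 2 3 6 6

C = [1/6, 1/6, 1/2, 5/8, 5/8, 17/24, 1]
j=0: u_0=1/210 ∈ [0, 1/6) → index 0
j=1: u_1=31/210 ∈ [0, 1/6) → index 0
j=2: u_2=61/210 ∈ [1/6, 1/2) → index 2
j=3: u_3=13/30 ∈ [1/6, 1/2) → index 2
j=4: u_4=121/210 ∈ [1/2, 5/8) → index 3
j=5: u_5=151/210 ∈ [17/24, 1) → index 6
j=6: u_6=181/210 ∈ [17/24, 1) → index 6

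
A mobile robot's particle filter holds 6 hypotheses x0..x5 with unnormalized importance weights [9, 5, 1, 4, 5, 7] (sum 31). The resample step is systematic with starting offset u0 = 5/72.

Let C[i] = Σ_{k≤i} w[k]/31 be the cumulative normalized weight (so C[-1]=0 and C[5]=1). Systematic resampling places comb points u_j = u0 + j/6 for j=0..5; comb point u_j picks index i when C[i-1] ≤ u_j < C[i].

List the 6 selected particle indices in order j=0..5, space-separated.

0 0 1 3 4 5

C = [9/31, 14/31, 15/31, 19/31, 24/31, 1]
j=0: u_0=5/72 ∈ [0, 9/31) → index 0
j=1: u_1=17/72 ∈ [0, 9/31) → index 0
j=2: u_2=29/72 ∈ [9/31, 14/31) → index 1
j=3: u_3=41/72 ∈ [15/31, 19/31) → index 3
j=4: u_4=53/72 ∈ [19/31, 24/31) → index 4
j=5: u_5=65/72 ∈ [24/31, 1) → index 5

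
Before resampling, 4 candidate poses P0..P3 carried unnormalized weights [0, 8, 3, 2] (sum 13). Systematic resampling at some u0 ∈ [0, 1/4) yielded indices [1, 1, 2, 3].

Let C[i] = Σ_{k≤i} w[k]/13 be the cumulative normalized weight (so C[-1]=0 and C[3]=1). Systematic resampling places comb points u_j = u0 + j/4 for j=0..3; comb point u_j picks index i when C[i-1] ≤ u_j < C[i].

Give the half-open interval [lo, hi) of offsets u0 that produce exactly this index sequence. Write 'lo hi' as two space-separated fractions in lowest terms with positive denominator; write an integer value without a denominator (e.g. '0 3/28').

3/26 1/4

C = [0, 8/13, 11/13, 1]
j=0 picked index 1: u0 ∈ [0, 8/13)
j=1 picked index 1: u0 ∈ [-1/4, 19/52)
j=2 picked index 2: u0 ∈ [3/26, 9/26)
j=3 picked index 3: u0 ∈ [5/52, 1/4)
intersection: [3/26, 1/4)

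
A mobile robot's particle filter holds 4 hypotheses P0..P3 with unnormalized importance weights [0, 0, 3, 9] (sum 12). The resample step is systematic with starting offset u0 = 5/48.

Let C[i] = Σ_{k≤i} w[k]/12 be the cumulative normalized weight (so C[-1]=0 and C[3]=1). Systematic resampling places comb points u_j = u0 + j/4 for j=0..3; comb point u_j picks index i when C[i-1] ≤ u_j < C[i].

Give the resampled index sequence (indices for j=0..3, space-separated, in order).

C = [0, 0, 1/4, 1]
j=0: u_0=5/48 ∈ [0, 1/4) → index 2
j=1: u_1=17/48 ∈ [1/4, 1) → index 3
j=2: u_2=29/48 ∈ [1/4, 1) → index 3
j=3: u_3=41/48 ∈ [1/4, 1) → index 3

2 3 3 3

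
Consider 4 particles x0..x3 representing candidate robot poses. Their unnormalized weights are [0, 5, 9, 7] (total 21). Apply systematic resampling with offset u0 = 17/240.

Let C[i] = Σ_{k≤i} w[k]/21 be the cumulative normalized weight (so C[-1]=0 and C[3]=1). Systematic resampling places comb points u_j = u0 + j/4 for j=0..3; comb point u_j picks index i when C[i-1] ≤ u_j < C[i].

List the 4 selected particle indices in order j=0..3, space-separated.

C = [0, 5/21, 2/3, 1]
j=0: u_0=17/240 ∈ [0, 5/21) → index 1
j=1: u_1=77/240 ∈ [5/21, 2/3) → index 2
j=2: u_2=137/240 ∈ [5/21, 2/3) → index 2
j=3: u_3=197/240 ∈ [2/3, 1) → index 3

1 2 2 3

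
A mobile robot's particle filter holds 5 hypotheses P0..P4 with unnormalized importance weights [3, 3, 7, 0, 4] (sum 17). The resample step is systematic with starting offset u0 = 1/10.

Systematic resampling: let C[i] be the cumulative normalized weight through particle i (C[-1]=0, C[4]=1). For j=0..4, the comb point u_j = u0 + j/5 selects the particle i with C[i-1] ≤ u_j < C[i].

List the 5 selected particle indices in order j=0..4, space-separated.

C = [3/17, 6/17, 13/17, 13/17, 1]
j=0: u_0=1/10 ∈ [0, 3/17) → index 0
j=1: u_1=3/10 ∈ [3/17, 6/17) → index 1
j=2: u_2=1/2 ∈ [6/17, 13/17) → index 2
j=3: u_3=7/10 ∈ [6/17, 13/17) → index 2
j=4: u_4=9/10 ∈ [13/17, 1) → index 4

0 1 2 2 4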